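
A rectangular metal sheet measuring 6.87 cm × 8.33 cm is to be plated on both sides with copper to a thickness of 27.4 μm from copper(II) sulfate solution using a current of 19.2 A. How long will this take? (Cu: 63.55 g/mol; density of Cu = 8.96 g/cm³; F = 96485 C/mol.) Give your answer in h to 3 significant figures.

Plated area = 2 × 6.87 × 8.33 = 114.5 cm²
Volume = 114.5 × 27.4×10⁻⁴ cm = 0.3137 cm³
m(Cu) = 0.3137 × 8.96 = 2.811 g
n(Cu) = 2.811 / 63.55 = 0.04423 mol; n(e⁻) = 2 × 0.04423 = 0.08846 mol
Q = 0.08846 × 96485 = 8535 C
t = 8535 / 19.2 = 444.5 s = 0.123 h

0.123 h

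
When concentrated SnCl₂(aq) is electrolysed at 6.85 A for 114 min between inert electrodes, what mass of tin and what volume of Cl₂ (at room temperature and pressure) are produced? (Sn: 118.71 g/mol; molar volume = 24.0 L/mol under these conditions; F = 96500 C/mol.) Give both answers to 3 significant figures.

Q = 6.85 × 6840 = 46850 C; n(e⁻) = 46850 / 96500 = 0.4855 mol
Cathode: Sn²⁺ + 2e⁻ → Sn → n(Sn) = 0.4855/2 = 0.2428 mol → 28.8 g
Anode: 2Cl⁻ → Cl₂ + 2e⁻ → n(Cl₂) = 0.4855/2 = 0.2428 mol → 5.83 L

28.8 g Sn; 5.83 L Cl₂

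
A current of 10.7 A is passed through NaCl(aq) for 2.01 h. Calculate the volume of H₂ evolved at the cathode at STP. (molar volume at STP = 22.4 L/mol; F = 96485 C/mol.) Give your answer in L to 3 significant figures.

8.99 L

Q = It = 10.7 × 7236 = 77430 C
n(e⁻) = Q/F = 77430/96485 = 0.8025 mol
2H⁺ + 2e⁻ → H₂, so n(H₂) = 0.8025 / 2 = 0.4013 mol
V = 0.4013 × 22.4 = 8.989 L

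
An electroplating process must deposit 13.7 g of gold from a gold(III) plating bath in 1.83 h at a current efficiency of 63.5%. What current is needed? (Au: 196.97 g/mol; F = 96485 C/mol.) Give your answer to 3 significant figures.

n(Au) = 13.7 / 196.97 = 0.06955 mol
Au³⁺ + 3e⁻ → Au, so n(e⁻) = 3 × 0.06955 = 0.2087 mol
Q = 0.2087 × 96485 / 0.635 = 31710 C
I = Q / t = 31710 / 6588 s = 4.81 A

4.81 A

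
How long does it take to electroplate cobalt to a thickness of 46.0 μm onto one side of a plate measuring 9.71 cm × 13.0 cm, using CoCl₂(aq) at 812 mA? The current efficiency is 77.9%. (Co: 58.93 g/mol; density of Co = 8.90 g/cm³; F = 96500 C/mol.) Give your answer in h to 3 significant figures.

7.43 h

Plated area = 9.71 × 13.0 = 126.2 cm²
Volume = 126.2 × 46.0×10⁻⁴ cm = 0.5805 cm³
m(Co) = 0.5805 × 8.90 = 5.166 g
n(Co) = 5.166 / 58.93 = 0.08766 mol; n(e⁻) = 2 × 0.08766 = 0.1753 mol
Q = 0.1753 × 96500 / 0.779 = 21720 C
t = 21720 / 0.812 = 26750 s = 7.43 h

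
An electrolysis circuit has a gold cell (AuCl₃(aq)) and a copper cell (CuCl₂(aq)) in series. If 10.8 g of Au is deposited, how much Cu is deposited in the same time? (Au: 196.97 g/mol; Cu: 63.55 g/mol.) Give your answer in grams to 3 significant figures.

n(Au) = 10.8 / 196.97 = 0.05483 mol
Au³⁺ + 3e⁻ → Au, so n(e⁻) = 3 × 0.05483 = 0.1645 mol
In series, the same 0.1645 mol of electrons flows through the second cell.
Cu²⁺ + 2e⁻ → Cu, so n(Cu) = 0.1645 / 2 = 0.08225 mol
m(Cu) = 0.08225 × 63.55 = 5.23 g

5.23 g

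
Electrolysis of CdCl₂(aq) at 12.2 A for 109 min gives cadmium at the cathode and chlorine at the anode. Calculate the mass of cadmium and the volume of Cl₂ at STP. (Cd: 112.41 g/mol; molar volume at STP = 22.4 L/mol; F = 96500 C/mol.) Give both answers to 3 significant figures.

46.5 g Cd; 9.26 L Cl₂

Q = 12.2 × 6540 = 79790 C; n(e⁻) = 79790 / 96500 = 0.8268 mol
Cathode: Cd²⁺ + 2e⁻ → Cd → n(Cd) = 0.8268/2 = 0.4134 mol → 46.5 g
Anode: 2Cl⁻ → Cl₂ + 2e⁻ → n(Cl₂) = 0.8268/2 = 0.4134 mol → 9.26 L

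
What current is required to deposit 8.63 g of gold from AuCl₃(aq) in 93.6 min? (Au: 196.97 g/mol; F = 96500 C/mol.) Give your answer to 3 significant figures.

n(Au) = 8.63 / 196.97 = 0.04381 mol
Au³⁺ + 3e⁻ → Au, so n(e⁻) = 3 × 0.04381 = 0.1314 mol
Q = 0.1314 × 96500 = 12680 C
I = Q / t = 12680 / 5616 s = 2.26 A

2.26 A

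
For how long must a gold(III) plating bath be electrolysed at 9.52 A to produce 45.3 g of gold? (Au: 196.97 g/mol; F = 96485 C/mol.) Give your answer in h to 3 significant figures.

1.94 h

n(Au) = 45.3 / 196.97 = 0.2300 mol
Au³⁺ + 3e⁻ → Au, so n(e⁻) = 3 × 0.2300 = 0.6900 mol
Q = 0.6900 × 96485 = 66570 C
t = Q / I = 66570 / 9.52 = 6993 s = 1.94 h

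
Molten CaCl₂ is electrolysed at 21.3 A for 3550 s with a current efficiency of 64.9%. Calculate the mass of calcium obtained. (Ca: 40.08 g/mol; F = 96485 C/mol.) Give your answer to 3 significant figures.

Q = 21.3 × 3550 = 75620 C
n(e⁻) = 75620 / 96485 = 0.7837 mol
Ca²⁺ + 2e⁻ → Ca, so theoretical m(Ca) = 0.3919 × 40.08 = 15.71 g
Actual mass = 64.9% × 15.71 = 10.2 g

10.2 g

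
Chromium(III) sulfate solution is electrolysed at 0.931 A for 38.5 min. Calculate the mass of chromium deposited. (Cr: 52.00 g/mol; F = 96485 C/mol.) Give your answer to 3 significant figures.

Q = It = 0.931 × 2310 = 2151 C
Moles of electrons = 2151 / 96485 = 0.02229 mol
Cr³⁺ + 3e⁻ → Cr, so n(Cr) = 0.02229 / 3 = 0.007430 mol
m = 0.007430 × 52.00 = 0.386 g

0.386 g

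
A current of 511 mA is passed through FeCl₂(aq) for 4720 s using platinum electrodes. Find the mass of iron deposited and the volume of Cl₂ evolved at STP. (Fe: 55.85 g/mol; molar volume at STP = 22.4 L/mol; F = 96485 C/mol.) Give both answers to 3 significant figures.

Q = 0.511 × 4720 = 2412 C; n(e⁻) = 2412 / 96485 = 0.02500 mol
Cathode: Fe²⁺ + 2e⁻ → Fe → n(Fe) = 0.02500/2 = 0.01250 mol → 0.698 g
Anode: 2Cl⁻ → Cl₂ + 2e⁻ → n(Cl₂) = 0.02500/2 = 0.01250 mol → 0.280 L

0.698 g Fe; 0.280 L Cl₂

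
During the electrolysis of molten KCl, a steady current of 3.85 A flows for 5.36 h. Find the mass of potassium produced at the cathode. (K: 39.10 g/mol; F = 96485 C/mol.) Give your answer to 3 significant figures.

Charge passed = 3.85 × 19296 = 74290 C
n(e⁻) = 74290 / 96485 = 0.7700 mol
K⁺ + e⁻ → K, so n(K) = 0.7700 mol
m = 0.7700 × 39.10 = 30.1 g

30.1 g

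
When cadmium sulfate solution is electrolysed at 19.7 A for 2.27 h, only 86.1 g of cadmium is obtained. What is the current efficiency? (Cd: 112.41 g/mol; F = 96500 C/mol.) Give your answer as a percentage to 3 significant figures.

91.8%

Q = 19.7 × 8172 = 1.610×10^5 C
n(e⁻) = 1.610×10^5 / 96500 = 1.668 mol
Cd²⁺ + 2e⁻ → Cd, so theoretical n(Cd) = 0.8340 mol → 93.75 g
Efficiency = 86.1 / 93.75 = 0.9184 = 91.8%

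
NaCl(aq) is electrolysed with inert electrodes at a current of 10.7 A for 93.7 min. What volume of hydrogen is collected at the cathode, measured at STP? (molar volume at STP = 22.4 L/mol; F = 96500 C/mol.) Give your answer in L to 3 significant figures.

6.98 L

Charge passed = 10.7 × 5622 = 60160 C
n(e⁻) = Q/F = 60160/96500 = 0.6234 mol
2H⁺ + 2e⁻ → H₂, so n(H₂) = 0.6234 / 2 = 0.3117 mol
V = 0.3117 × 22.4 = 6.982 L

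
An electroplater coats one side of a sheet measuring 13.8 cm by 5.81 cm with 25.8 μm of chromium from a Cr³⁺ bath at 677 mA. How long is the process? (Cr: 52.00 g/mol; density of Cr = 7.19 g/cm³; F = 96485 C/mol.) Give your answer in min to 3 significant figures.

Plated area = 13.8 × 5.81 = 80.18 cm²
Volume = 80.18 × 25.8×10⁻⁴ cm = 0.2069 cm³
m(Cr) = 0.2069 × 7.19 = 1.488 g
n(Cr) = 1.488 / 52.00 = 0.02862 mol; n(e⁻) = 3 × 0.02862 = 0.08586 mol
Q = 0.08586 × 96485 = 8284 C
t = 8284 / 0.677 = 12240 s = 204 min

204 min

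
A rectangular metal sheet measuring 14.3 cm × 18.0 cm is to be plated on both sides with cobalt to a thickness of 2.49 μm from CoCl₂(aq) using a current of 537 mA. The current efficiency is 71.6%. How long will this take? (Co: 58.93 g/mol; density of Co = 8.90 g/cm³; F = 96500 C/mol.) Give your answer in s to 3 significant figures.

Plated area = 2 × 14.3 × 18.0 = 514.8 cm²
Volume = 514.8 × 2.49×10⁻⁴ cm = 0.1282 cm³
m(Co) = 0.1282 × 8.90 = 1.141 g
n(Co) = 1.141 / 58.93 = 0.01936 mol; n(e⁻) = 2 × 0.01936 = 0.03872 mol
Q = 0.03872 × 96500 / 0.716 = 5219 C
t = 5219 / 0.537 = 9719 s

9720 s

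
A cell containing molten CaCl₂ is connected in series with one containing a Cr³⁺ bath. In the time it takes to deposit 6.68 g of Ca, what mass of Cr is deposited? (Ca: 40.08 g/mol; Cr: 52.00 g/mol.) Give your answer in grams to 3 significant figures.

n(Ca) = 6.68 / 40.08 = 0.1667 mol
Ca²⁺ + 2e⁻ → Ca, so n(e⁻) = 2 × 0.1667 = 0.3334 mol
Since the cells are in series, n(e⁻) in the Cr cell is also 0.3334 mol.
Cr³⁺ + 3e⁻ → Cr, so n(Cr) = 0.3334 / 3 = 0.1111 mol
m(Cr) = 0.1111 × 52.00 = 5.78 g

5.78 g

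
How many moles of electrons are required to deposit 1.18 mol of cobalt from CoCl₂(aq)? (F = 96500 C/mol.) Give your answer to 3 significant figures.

2.36 mol

Co²⁺ + 2e⁻ → Co, so n(e⁻) = 2 × 1.18 = 2.360 mol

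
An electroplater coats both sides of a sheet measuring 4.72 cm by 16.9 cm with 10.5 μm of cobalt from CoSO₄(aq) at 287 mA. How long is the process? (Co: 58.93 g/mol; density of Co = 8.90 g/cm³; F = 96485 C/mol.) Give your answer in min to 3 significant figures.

284 min

Plated area = 2 × 4.72 × 16.9 = 159.5 cm²
Volume = 159.5 × 10.5×10⁻⁴ cm = 0.1675 cm³
m(Co) = 0.1675 × 8.90 = 1.491 g
n(Co) = 1.491 / 58.93 = 0.02530 mol; n(e⁻) = 2 × 0.02530 = 0.05060 mol
Q = 0.05060 × 96485 = 4882 C
t = 4882 / 0.287 = 17010 s = 284 min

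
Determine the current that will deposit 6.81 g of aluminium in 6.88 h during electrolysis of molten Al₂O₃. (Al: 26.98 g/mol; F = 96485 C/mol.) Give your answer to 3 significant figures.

n(Al) = 6.81 / 26.98 = 0.2524 mol
Al³⁺ + 3e⁻ → Al, so n(e⁻) = 3 × 0.2524 = 0.7572 mol
Q = 0.7572 × 96485 = 73060 C
I = Q / t = 73060 / 24768 s = 2.95 A

2.95 A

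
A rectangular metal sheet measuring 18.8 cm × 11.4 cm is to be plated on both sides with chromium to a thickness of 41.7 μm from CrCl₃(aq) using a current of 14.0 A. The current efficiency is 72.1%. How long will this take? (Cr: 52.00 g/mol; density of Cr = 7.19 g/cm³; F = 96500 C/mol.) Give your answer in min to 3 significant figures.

118 min

Plated area = 2 × 18.8 × 11.4 = 428.6 cm²
Volume = 428.6 × 41.7×10⁻⁴ cm = 1.787 cm³
m(Cr) = 1.787 × 7.19 = 12.85 g
n(Cr) = 12.85 / 52.00 = 0.2471 mol; n(e⁻) = 3 × 0.2471 = 0.7413 mol
Q = 0.7413 × 96500 / 0.721 = 99220 C
t = 99220 / 14.0 = 7087 s = 118 min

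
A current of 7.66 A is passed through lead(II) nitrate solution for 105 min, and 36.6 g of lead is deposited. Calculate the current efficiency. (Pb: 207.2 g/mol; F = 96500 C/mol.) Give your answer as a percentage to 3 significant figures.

70.6%

Q = 7.66 × 6300 = 48260 C
n(e⁻) = 48260 / 96500 = 0.5001 mol
Pb²⁺ + 2e⁻ → Pb, so theoretical n(Pb) = 0.2501 mol → 51.82 g
Efficiency = 36.6 / 51.82 = 0.7063 = 70.6%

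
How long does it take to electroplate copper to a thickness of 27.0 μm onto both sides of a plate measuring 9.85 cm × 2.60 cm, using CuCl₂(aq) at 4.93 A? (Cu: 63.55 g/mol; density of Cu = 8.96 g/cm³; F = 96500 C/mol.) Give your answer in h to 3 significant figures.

Plated area = 2 × 9.85 × 2.60 = 51.22 cm²
Volume = 51.22 × 27.0×10⁻⁴ cm = 0.1383 cm³
m(Cu) = 0.1383 × 8.96 = 1.239 g
n(Cu) = 1.239 / 63.55 = 0.01950 mol; n(e⁻) = 2 × 0.01950 = 0.03900 mol
Q = 0.03900 × 96500 = 3764 C
t = 3764 / 4.93 = 763.5 s = 0.212 h

0.212 h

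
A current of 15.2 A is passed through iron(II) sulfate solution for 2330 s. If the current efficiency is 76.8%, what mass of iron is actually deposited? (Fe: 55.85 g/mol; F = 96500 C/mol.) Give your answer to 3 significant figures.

7.87 g

Q = 15.2 × 2330 = 35420 C
n(e⁻) = 35420 / 96500 = 0.3670 mol
Fe²⁺ + 2e⁻ → Fe, so theoretical m(Fe) = 0.1835 × 55.85 = 10.25 g
Actual mass = 76.8% × 10.25 = 7.87 g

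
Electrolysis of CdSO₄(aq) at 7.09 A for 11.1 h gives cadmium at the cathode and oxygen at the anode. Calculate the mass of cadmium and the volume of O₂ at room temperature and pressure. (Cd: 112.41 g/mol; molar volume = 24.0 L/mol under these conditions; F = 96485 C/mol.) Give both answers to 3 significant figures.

Q = 7.09 × 39960 = 2.833×10^5 C; n(e⁻) = 2.833×10^5 / 96485 = 2.936 mol
Cathode: Cd²⁺ + 2e⁻ → Cd → n(Cd) = 2.936/2 = 1.468 mol → 165 g
Anode: 2H₂O → O₂ + 4H⁺ + 4e⁻ → n(O₂) = 2.936/4 = 0.7340 mol → 17.6 L

165 g Cd; 17.6 L O₂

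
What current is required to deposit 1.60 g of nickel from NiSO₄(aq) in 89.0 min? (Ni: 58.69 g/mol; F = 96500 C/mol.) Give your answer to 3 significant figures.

0.985 A

n(Ni) = 1.60 / 58.69 = 0.02726 mol
Ni²⁺ + 2e⁻ → Ni, so n(e⁻) = 2 × 0.02726 = 0.05452 mol
Q = 0.05452 × 96500 = 5261 C
I = Q / t = 5261 / 5340 s = 0.985 A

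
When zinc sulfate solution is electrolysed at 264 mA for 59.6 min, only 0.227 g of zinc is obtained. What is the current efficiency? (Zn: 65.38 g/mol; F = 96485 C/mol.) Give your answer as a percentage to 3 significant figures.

71.0%

Q = 0.264 × 3576 = 944.1 C
n(e⁻) = 944.1 / 96485 = 0.009785 mol
Zn²⁺ + 2e⁻ → Zn, so theoretical n(Zn) = 0.004893 mol → 0.3199 g
Efficiency = 0.227 / 0.3199 = 0.7096 = 71.0%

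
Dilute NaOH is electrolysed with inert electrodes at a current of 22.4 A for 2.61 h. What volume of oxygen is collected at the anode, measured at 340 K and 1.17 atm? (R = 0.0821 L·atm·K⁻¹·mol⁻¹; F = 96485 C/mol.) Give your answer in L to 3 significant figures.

13.0 L

Charge passed = 22.4 × 9396 = 2.105×10^5 C
n(e⁻) = 2.105×10^5 / 96485 = 2.182 mol
2H₂O → O₂ + 4H⁺ + 4e⁻, so n(O₂) = 2.182 / 4 = 0.5455 mol
V = nRT/P = 0.5455 × 0.0821 × 340 / 1.17 = 13.01 L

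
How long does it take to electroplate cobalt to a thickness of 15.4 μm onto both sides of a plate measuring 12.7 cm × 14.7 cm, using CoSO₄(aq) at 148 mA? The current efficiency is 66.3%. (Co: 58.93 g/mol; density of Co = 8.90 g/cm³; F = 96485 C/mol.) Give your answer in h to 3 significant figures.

Plated area = 2 × 12.7 × 14.7 = 373.4 cm²
Volume = 373.4 × 15.4×10⁻⁴ cm = 0.5750 cm³
m(Co) = 0.5750 × 8.90 = 5.118 g
n(Co) = 5.118 / 58.93 = 0.08685 mol; n(e⁻) = 2 × 0.08685 = 0.1737 mol
Q = 0.1737 × 96485 / 0.663 = 25280 C
t = 25280 / 0.148 = 1.708×10^5 s = 47.4 h

47.4 h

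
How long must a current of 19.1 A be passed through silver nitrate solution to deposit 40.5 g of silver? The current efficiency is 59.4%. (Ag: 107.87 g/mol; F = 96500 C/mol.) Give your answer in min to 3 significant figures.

n(Ag) = 40.5 / 107.87 = 0.3755 mol
Ag⁺ + e⁻ → Ag, so n(e⁻) = 0.3755 mol
Q = 0.3755 × 96500 / 0.594 = 61000 C
t = Q / I = 61000 / 19.1 = 3194 s = 53.2 min

53.2 min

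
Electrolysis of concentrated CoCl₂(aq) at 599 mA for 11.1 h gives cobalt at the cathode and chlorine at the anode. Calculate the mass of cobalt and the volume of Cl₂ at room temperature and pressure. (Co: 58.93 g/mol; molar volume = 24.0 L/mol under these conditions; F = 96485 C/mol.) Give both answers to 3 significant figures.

7.31 g Co; 2.98 L Cl₂

Q = 0.599 × 39960 = 23940 C; n(e⁻) = 23940 / 96485 = 0.2481 mol
Cathode: Co²⁺ + 2e⁻ → Co → n(Co) = 0.2481/2 = 0.1241 mol → 7.31 g
Anode: 2Cl⁻ → Cl₂ + 2e⁻ → n(Cl₂) = 0.2481/2 = 0.1241 mol → 2.98 L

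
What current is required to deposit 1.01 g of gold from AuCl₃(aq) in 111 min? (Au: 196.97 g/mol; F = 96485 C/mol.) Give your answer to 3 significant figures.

0.223 A

n(Au) = 1.01 / 196.97 = 0.005128 mol
Au³⁺ + 3e⁻ → Au, so n(e⁻) = 3 × 0.005128 = 0.01538 mol
Q = 0.01538 × 96485 = 1484 C
I = Q / t = 1484 / 6660 s = 0.223 A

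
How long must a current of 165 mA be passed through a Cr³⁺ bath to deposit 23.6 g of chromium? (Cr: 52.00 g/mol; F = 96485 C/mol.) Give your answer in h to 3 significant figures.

221 h

n(Cr) = 23.6 / 52.00 = 0.4538 mol
Cr³⁺ + 3e⁻ → Cr, so n(e⁻) = 3 × 0.4538 = 1.361 mol
Q = 1.361 × 96485 = 1.313×10^5 C
t = Q / I = 1.313×10^5 / 0.165 = 7.958×10^5 s = 221 h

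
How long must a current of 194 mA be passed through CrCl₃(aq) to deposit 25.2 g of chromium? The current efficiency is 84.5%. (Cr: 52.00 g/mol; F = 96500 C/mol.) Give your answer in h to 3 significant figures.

n(Cr) = 25.2 / 52.00 = 0.4846 mol
Cr³⁺ + 3e⁻ → Cr, so n(e⁻) = 3 × 0.4846 = 1.454 mol
Q = 1.454 × 96500 / 0.845 = 1.660×10^5 C
t = Q / I = 1.660×10^5 / 0.194 = 8.557×10^5 s = 238 h

238 h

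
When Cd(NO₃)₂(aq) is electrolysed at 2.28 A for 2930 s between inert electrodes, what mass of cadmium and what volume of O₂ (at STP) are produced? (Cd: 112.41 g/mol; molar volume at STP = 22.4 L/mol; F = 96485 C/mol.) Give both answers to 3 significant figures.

3.89 g Cd; 0.388 L O₂

Q = 2.28 × 2930 = 6680 C; n(e⁻) = 6680 / 96485 = 0.06923 mol
Cathode: Cd²⁺ + 2e⁻ → Cd → n(Cd) = 0.06923/2 = 0.03462 mol → 3.89 g
Anode: 2H₂O → O₂ + 4H⁺ + 4e⁻ → n(O₂) = 0.06923/4 = 0.01731 mol → 0.388 L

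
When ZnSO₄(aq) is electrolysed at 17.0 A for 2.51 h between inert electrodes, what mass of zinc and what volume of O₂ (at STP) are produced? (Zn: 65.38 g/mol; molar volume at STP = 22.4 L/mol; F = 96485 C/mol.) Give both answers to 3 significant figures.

Q = 17.0 × 9036 = 1.536×10^5 C; n(e⁻) = 1.536×10^5 / 96485 = 1.592 mol
Cathode: Zn²⁺ + 2e⁻ → Zn → n(Zn) = 1.592/2 = 0.7960 mol → 52.0 g
Anode: 2H₂O → O₂ + 4H⁺ + 4e⁻ → n(O₂) = 1.592/4 = 0.3980 mol → 8.92 L

52.0 g Zn; 8.92 L O₂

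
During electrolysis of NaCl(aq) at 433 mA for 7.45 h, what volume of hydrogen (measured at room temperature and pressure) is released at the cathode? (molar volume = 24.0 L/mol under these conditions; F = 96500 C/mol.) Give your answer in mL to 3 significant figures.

1440 mL

Q = It = 0.433 × 26820 = 11610 C
n(e⁻) = 11610 / 96500 = 0.1203 mol
2H⁺ + 2e⁻ → H₂, so n(H₂) = 0.1203 / 2 = 0.06015 mol
V = 0.06015 × 24.0 = 1.444 L
= 1440 mL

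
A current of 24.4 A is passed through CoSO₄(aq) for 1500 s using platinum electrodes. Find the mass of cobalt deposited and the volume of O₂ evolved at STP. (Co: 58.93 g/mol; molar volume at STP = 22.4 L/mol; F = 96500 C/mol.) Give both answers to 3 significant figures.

Q = 24.4 × 1500 = 36600 C; n(e⁻) = 36600 / 96500 = 0.3793 mol
Cathode: Co²⁺ + 2e⁻ → Co → n(Co) = 0.3793/2 = 0.1897 mol → 11.2 g
Anode: 2H₂O → O₂ + 4H⁺ + 4e⁻ → n(O₂) = 0.3793/4 = 0.09483 mol → 2.12 L

11.2 g Co; 2.12 L O₂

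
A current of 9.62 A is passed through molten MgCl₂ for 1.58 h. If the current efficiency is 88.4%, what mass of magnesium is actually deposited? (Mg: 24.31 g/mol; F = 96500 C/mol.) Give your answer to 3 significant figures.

6.09 g

Q = 9.62 × 5688 = 54720 C
n(e⁻) = 54720 / 96500 = 0.5670 mol
Mg²⁺ + 2e⁻ → Mg, so theoretical m(Mg) = 0.2835 × 24.31 = 6.892 g
Actual mass = 88.4% × 6.892 = 6.09 g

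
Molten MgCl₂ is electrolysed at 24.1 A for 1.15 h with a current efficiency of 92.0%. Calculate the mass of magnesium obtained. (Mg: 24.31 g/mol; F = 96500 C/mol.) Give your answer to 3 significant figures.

11.6 g

Q = 24.1 × 4140 = 99770 C
n(e⁻) = 99770 / 96500 = 1.034 mol
Mg²⁺ + 2e⁻ → Mg, so theoretical m(Mg) = 0.5170 × 24.31 = 12.57 g
Actual mass = 92.0% × 12.57 = 11.6 g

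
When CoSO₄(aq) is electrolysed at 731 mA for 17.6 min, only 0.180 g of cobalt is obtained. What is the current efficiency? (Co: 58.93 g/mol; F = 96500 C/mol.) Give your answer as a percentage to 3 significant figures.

Q = 0.731 × 1056 = 771.9 C
n(e⁻) = 771.9 / 96500 = 0.007999 mol
Co²⁺ + 2e⁻ → Co, so theoretical n(Co) = 0.004000 mol → 0.2357 g
Efficiency = 0.180 / 0.2357 = 0.7637 = 76.4%

76.4%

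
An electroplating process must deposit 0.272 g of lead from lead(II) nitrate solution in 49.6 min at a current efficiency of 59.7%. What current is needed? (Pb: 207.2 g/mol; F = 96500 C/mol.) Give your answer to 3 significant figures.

0.143 A

n(Pb) = 0.272 / 207.2 = 0.001313 mol
Pb²⁺ + 2e⁻ → Pb, so n(e⁻) = 2 × 0.001313 = 0.002626 mol
Q = 0.002626 × 96500 / 0.597 = 424.5 C
I = Q / t = 424.5 / 2976 s = 0.143 A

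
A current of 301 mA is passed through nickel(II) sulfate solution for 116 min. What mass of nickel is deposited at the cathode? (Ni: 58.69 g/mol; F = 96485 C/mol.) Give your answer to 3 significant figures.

0.637 g

Q = It = 0.301 × 6960 = 2095 C
Moles of electrons = 2095 / 96485 = 0.02171 mol
Ni²⁺ + 2e⁻ → Ni, so n(Ni) = 0.02171 / 2 = 0.01086 mol
m = 0.01086 × 58.69 = 0.637 g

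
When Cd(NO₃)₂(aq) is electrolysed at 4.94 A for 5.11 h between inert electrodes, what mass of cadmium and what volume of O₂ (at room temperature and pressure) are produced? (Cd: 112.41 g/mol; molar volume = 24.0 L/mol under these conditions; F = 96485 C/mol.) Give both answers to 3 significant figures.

Q = 4.94 × 18396 = 90880 C; n(e⁻) = 90880 / 96485 = 0.9419 mol
Cathode: Cd²⁺ + 2e⁻ → Cd → n(Cd) = 0.9419/2 = 0.4710 mol → 52.9 g
Anode: 2H₂O → O₂ + 4H⁺ + 4e⁻ → n(O₂) = 0.9419/4 = 0.2355 mol → 5.65 L

52.9 g Cd; 5.65 L O₂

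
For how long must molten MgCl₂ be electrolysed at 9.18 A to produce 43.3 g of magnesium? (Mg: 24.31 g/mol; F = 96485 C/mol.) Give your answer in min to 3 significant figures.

n(Mg) = 43.3 / 24.31 = 1.781 mol
Mg²⁺ + 2e⁻ → Mg, so n(e⁻) = 2 × 1.781 = 3.562 mol
Q = 3.562 × 96485 = 3.437×10^5 C
t = Q / I = 3.437×10^5 / 9.18 = 37440 s = 624 min

624 min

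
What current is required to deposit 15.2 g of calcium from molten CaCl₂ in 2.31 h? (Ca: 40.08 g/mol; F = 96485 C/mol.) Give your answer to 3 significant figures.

8.80 A

n(Ca) = 15.2 / 40.08 = 0.3792 mol
Ca²⁺ + 2e⁻ → Ca, so n(e⁻) = 2 × 0.3792 = 0.7584 mol
Q = 0.7584 × 96485 = 73170 C
I = Q / t = 73170 / 8316 s = 8.80 A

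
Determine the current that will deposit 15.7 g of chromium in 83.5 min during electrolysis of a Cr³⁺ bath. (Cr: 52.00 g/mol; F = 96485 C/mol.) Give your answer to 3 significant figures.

n(Cr) = 15.7 / 52.00 = 0.3019 mol
Cr³⁺ + 3e⁻ → Cr, so n(e⁻) = 3 × 0.3019 = 0.9057 mol
Q = 0.9057 × 96485 = 87390 C
I = Q / t = 87390 / 5010 s = 17.4 A

17.4 A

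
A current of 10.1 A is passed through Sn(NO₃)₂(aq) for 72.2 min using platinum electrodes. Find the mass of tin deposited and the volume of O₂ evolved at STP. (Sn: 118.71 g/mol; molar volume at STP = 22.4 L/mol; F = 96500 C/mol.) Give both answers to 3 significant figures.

Q = 10.1 × 4332 = 43750 C; n(e⁻) = 43750 / 96500 = 0.4534 mol
Cathode: Sn²⁺ + 2e⁻ → Sn → n(Sn) = 0.4534/2 = 0.2267 mol → 26.9 g
Anode: 2H₂O → O₂ + 4H⁺ + 4e⁻ → n(O₂) = 0.4534/4 = 0.1134 mol → 2.54 L

26.9 g Sn; 2.54 L O₂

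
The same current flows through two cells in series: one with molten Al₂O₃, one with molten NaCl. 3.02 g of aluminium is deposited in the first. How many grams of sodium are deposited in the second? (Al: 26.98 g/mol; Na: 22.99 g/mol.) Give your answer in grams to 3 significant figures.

n(Al) = 3.02 / 26.98 = 0.1119 mol
Al³⁺ + 3e⁻ → Al, so n(e⁻) = 3 × 0.1119 = 0.3357 mol
Same current for the same time ⇒ same n(e⁻) = 0.3357 mol in both cells.
Na⁺ + e⁻ → Na, so n(Na) = 0.3357 mol
m(Na) = 0.3357 × 22.99 = 7.72 g

7.72 g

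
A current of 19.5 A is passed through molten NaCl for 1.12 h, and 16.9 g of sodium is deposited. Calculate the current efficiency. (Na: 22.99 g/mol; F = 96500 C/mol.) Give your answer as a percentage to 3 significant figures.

Q = 19.5 × 4032 = 78620 C
n(e⁻) = 78620 / 96500 = 0.8147 mol
Na⁺ + e⁻ → Na, so theoretical n(Na) = 0.8147 mol → 18.73 g
Efficiency = 16.9 / 18.73 = 0.9023 = 90.2%

90.2%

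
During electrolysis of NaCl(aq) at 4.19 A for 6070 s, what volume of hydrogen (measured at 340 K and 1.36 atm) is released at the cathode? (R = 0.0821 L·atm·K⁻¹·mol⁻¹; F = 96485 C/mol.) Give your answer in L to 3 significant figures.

Q = It = 4.19 × 6070 = 25430 C
n(e⁻) = 25430 / 96485 = 0.2636 mol
2H⁺ + 2e⁻ → H₂, so n(H₂) = 0.2636 / 2 = 0.1318 mol
V = nRT/P = 0.1318 × 0.0821 × 340 / 1.36 = 2.705 L

2.71 L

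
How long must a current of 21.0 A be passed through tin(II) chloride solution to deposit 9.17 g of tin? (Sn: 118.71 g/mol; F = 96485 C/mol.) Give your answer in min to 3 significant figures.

11.8 min

n(Sn) = 9.17 / 118.71 = 0.07725 mol
Sn²⁺ + 2e⁻ → Sn, so n(e⁻) = 2 × 0.07725 = 0.1545 mol
Q = 0.1545 × 96485 = 14910 C
t = Q / I = 14910 / 21.0 = 710.0 s = 11.8 min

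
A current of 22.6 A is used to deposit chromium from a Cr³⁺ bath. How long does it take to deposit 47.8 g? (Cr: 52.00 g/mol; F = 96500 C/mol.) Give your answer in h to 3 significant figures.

3.27 h

n(Cr) = 47.8 / 52.00 = 0.9192 mol
Cr³⁺ + 3e⁻ → Cr, so n(e⁻) = 3 × 0.9192 = 2.758 mol
Q = 2.758 × 96500 = 2.661×10^5 C
t = Q / I = 2.661×10^5 / 22.6 = 11770 s = 3.27 h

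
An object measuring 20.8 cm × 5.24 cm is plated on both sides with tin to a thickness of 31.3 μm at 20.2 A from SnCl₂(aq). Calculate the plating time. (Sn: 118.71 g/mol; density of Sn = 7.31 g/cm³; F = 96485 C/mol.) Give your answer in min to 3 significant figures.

Plated area = 2 × 20.8 × 5.24 = 218.0 cm²
Volume = 218.0 × 31.3×10⁻⁴ cm = 0.6823 cm³
m(Sn) = 0.6823 × 7.31 = 4.988 g
n(Sn) = 4.988 / 118.71 = 0.04202 mol; n(e⁻) = 2 × 0.04202 = 0.08404 mol
Q = 0.08404 × 96485 = 8109 C
t = 8109 / 20.2 = 401.4 s = 6.69 min

6.69 min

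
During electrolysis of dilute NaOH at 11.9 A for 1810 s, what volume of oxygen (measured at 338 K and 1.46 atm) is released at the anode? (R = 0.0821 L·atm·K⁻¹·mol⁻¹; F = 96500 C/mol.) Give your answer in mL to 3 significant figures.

Q = It = 11.9 × 1810 = 21540 C
n(e⁻) = Q/F = 21540/96500 = 0.2232 mol
2H₂O → O₂ + 4H⁺ + 4e⁻, so n(O₂) = 0.2232 / 4 = 0.05580 mol
V = nRT/P = 0.05580 × 0.0821 × 338 / 1.46 = 1.061 L
= 1060 mL

1060 mL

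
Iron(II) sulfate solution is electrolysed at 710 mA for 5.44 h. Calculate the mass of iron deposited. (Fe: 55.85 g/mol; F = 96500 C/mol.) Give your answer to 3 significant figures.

4.02 g

Q = 0.710 A × 19584 s = 13900 C
n(e⁻) = 13900 / 96500 = 0.1440 mol
Fe²⁺ + 2e⁻ → Fe, so n(Fe) = 0.1440 / 2 = 0.07200 mol
m = 0.07200 × 55.85 = 4.02 g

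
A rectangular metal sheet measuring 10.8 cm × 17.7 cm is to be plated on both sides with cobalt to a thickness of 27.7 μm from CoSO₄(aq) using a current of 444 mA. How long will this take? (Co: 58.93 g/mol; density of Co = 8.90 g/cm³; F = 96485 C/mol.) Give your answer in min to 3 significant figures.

Plated area = 2 × 10.8 × 17.7 = 382.3 cm²
Volume = 382.3 × 27.7×10⁻⁴ cm = 1.059 cm³
m(Co) = 1.059 × 8.90 = 9.425 g
n(Co) = 9.425 / 58.93 = 0.1599 mol; n(e⁻) = 2 × 0.1599 = 0.3198 mol
Q = 0.3198 × 96485 = 30860 C
t = 30860 / 0.444 = 69500 s = 1160 min

1160 min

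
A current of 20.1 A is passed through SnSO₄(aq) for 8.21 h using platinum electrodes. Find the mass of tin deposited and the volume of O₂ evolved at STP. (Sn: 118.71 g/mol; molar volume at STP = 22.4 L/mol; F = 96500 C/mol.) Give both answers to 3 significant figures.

Q = 20.1 × 29556 = 5.941×10^5 C; n(e⁻) = 5.941×10^5 / 96500 = 6.156 mol
Cathode: Sn²⁺ + 2e⁻ → Sn → n(Sn) = 6.156/2 = 3.078 mol → 365 g
Anode: 2H₂O → O₂ + 4H⁺ + 4e⁻ → n(O₂) = 6.156/4 = 1.539 mol → 34.5 L

365 g Sn; 34.5 L O₂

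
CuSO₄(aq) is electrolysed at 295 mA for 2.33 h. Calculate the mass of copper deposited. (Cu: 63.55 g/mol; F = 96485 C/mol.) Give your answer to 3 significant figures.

0.815 g

Charge passed = 0.295 × 8388 = 2474 C
n(e⁻) = 2474 / 96485 = 0.02564 mol
Cu²⁺ + 2e⁻ → Cu, so n(Cu) = 0.02564 / 2 = 0.01282 mol
m = 0.01282 × 63.55 = 0.815 g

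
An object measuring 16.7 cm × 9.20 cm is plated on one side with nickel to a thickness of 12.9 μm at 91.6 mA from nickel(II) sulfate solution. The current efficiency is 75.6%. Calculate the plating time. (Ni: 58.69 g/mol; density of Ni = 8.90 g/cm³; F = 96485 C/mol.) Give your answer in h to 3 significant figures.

Plated area = 16.7 × 9.20 = 153.6 cm²
Volume = 153.6 × 12.9×10⁻⁴ cm = 0.1981 cm³
m(Ni) = 0.1981 × 8.90 = 1.763 g
n(Ni) = 1.763 / 58.69 = 0.03004 mol; n(e⁻) = 2 × 0.03004 = 0.06008 mol
Q = 0.06008 × 96485 / 0.756 = 7668 C
t = 7668 / 0.0916 = 83710 s = 23.3 h

23.3 h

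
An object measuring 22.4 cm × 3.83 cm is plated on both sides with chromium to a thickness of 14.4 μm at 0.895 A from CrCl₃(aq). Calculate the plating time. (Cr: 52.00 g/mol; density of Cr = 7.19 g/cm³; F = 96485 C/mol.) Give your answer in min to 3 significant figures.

184 min

Plated area = 2 × 22.4 × 3.83 = 171.6 cm²
Volume = 171.6 × 14.4×10⁻⁴ cm = 0.2471 cm³
m(Cr) = 0.2471 × 7.19 = 1.777 g
n(Cr) = 1.777 / 52.00 = 0.03417 mol; n(e⁻) = 3 × 0.03417 = 0.1025 mol
Q = 0.1025 × 96485 = 9890 C
t = 9890 / 0.895 = 11050 s = 184 min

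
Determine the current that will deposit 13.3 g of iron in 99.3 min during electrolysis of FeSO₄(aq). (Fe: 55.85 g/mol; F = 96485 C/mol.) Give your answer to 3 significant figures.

7.71 A

n(Fe) = 13.3 / 55.85 = 0.2381 mol
Fe²⁺ + 2e⁻ → Fe, so n(e⁻) = 2 × 0.2381 = 0.4762 mol
Q = 0.4762 × 96485 = 45950 C
I = Q / t = 45950 / 5958 s = 7.71 A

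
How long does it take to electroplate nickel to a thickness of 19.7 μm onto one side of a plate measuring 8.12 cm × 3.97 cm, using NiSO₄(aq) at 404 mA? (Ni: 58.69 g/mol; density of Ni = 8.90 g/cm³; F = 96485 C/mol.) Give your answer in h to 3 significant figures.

1.28 h

Plated area = 8.12 × 3.97 = 32.24 cm²
Volume = 32.24 × 19.7×10⁻⁴ cm = 0.06351 cm³
m(Ni) = 0.06351 × 8.90 = 0.5652 g
n(Ni) = 0.5652 / 58.69 = 0.009630 mol; n(e⁻) = 2 × 0.009630 = 0.01926 mol
Q = 0.01926 × 96485 = 1858 C
t = 1858 / 0.404 = 4599 s = 1.28 h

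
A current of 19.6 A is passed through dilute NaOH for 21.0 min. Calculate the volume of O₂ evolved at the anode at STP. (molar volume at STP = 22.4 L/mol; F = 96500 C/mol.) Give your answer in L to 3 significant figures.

1.43 L

Q = 19.6 A × 1260 s = 24700 C
n(e⁻) = Q/F = 24700/96500 = 0.2560 mol
2H₂O → O₂ + 4H⁺ + 4e⁻, so n(O₂) = 0.2560 / 4 = 0.06400 mol
V = 0.06400 × 22.4 = 1.434 L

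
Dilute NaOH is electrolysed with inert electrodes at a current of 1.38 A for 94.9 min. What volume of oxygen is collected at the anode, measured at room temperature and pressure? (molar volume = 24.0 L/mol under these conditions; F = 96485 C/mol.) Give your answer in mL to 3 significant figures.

Q = It = 1.38 × 5694 = 7858 C
Moles of electrons = 7858 / 96485 = 0.08144 mol
2H₂O → O₂ + 4H⁺ + 4e⁻, so n(O₂) = 0.08144 / 4 = 0.02036 mol
V = 0.02036 × 24.0 = 0.4886 L
= 489 mL

489 mL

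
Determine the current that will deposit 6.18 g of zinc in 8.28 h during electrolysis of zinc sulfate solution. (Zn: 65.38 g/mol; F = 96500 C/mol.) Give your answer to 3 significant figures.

0.612 A

n(Zn) = 6.18 / 65.38 = 0.09452 mol
Zn²⁺ + 2e⁻ → Zn, so n(e⁻) = 2 × 0.09452 = 0.1890 mol
Q = 0.1890 × 96500 = 18240 C
I = Q / t = 18240 / 29808 s = 0.612 A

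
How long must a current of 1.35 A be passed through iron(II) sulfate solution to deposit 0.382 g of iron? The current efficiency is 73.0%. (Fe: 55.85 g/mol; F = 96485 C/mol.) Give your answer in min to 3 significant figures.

22.3 min

n(Fe) = 0.382 / 55.85 = 0.006840 mol
Fe²⁺ + 2e⁻ → Fe, so n(e⁻) = 2 × 0.006840 = 0.01368 mol
Q = 0.01368 × 96485 / 0.730 = 1808 C
t = Q / I = 1808 / 1.35 = 1339 s = 22.3 min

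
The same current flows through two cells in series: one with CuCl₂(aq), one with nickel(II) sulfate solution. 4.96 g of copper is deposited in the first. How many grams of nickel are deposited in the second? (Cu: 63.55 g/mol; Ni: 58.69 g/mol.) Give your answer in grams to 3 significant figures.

4.58 g

n(Cu) = 4.96 / 63.55 = 0.07805 mol
Cu²⁺ + 2e⁻ → Cu, so n(e⁻) = 2 × 0.07805 = 0.1561 mol
Same current for the same time ⇒ same n(e⁻) = 0.1561 mol in both cells.
Ni²⁺ + 2e⁻ → Ni, so n(Ni) = 0.1561 / 2 = 0.07805 mol
m(Ni) = 0.07805 × 58.69 = 4.58 g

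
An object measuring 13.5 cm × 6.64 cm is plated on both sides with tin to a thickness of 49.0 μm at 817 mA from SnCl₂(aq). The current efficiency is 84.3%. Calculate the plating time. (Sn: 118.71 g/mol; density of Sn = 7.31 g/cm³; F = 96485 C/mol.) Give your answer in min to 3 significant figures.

253 min

Plated area = 2 × 13.5 × 6.64 = 179.3 cm²
Volume = 179.3 × 49.0×10⁻⁴ cm = 0.8786 cm³
m(Sn) = 0.8786 × 7.31 = 6.423 g
n(Sn) = 6.423 / 118.71 = 0.05411 mol; n(e⁻) = 2 × 0.05411 = 0.1082 mol
Q = 0.1082 × 96485 / 0.843 = 12380 C
t = 12380 / 0.817 = 15150 s = 253 min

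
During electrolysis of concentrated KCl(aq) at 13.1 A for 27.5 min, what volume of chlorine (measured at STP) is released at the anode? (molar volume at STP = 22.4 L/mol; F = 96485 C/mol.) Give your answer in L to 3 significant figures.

Q = It = 13.1 × 1650 = 21620 C
n(e⁻) = 21620 / 96485 = 0.2241 mol
2Cl⁻ → Cl₂ + 2e⁻, so n(Cl₂) = 0.2241 / 2 = 0.1121 mol
V = 0.1121 × 22.4 = 2.511 L

2.51 L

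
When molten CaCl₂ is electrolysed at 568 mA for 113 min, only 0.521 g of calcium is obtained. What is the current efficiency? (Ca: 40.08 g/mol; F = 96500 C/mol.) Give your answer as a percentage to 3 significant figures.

65.1%

Q = 0.568 × 6780 = 3851 C
n(e⁻) = 3851 / 96500 = 0.03991 mol
Ca²⁺ + 2e⁻ → Ca, so theoretical n(Ca) = 0.01996 mol → 0.8000 g
Efficiency = 0.521 / 0.8000 = 0.6513 = 65.1%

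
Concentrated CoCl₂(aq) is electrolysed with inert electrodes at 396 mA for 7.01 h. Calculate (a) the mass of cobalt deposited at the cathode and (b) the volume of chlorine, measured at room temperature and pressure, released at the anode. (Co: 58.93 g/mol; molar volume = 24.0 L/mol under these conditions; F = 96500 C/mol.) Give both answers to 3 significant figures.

3.05 g Co; 1.24 L Cl₂

Q = 0.396 × 25236 = 9993 C; n(e⁻) = 9993 / 96500 = 0.1036 mol
Cathode: Co²⁺ + 2e⁻ → Co → n(Co) = 0.1036/2 = 0.05180 mol → 3.05 g
Anode: 2Cl⁻ → Cl₂ + 2e⁻ → n(Cl₂) = 0.1036/2 = 0.05180 mol → 1.24 L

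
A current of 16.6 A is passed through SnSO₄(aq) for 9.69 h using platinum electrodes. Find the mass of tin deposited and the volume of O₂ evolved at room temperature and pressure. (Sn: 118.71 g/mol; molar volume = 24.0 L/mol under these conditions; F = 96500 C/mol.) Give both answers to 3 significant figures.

Q = 16.6 × 34884 = 5.791×10^5 C; n(e⁻) = 5.791×10^5 / 96500 = 6.001 mol
Cathode: Sn²⁺ + 2e⁻ → Sn → n(Sn) = 6.001/2 = 3.001 mol → 356 g
Anode: 2H₂O → O₂ + 4H⁺ + 4e⁻ → n(O₂) = 6.001/4 = 1.500 mol → 36.0 L

356 g Sn; 36.0 L O₂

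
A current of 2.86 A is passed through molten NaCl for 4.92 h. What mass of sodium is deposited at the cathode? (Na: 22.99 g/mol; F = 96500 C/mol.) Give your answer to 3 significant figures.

Q = It = 2.86 × 17712 = 50660 C
n(e⁻) = 50660 / 96500 = 0.5250 mol
Na⁺ + e⁻ → Na, so n(Na) = 0.5250 mol
m = 0.5250 × 22.99 = 12.1 g

12.1 g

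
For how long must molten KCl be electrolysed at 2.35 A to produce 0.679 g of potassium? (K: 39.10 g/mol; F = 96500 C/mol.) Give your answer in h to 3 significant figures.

n(K) = 0.679 / 39.10 = 0.01737 mol
K⁺ + e⁻ → K, so n(e⁻) = 0.01737 mol
Q = 0.01737 × 96500 = 1676 C
t = Q / I = 1676 / 2.35 = 713.2 s = 0.198 h

0.198 h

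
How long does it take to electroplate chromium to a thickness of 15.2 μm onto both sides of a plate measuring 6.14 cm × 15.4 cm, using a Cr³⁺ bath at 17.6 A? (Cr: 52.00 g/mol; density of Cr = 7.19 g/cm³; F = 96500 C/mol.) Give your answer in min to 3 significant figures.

10.9 min

Plated area = 2 × 6.14 × 15.4 = 189.1 cm²
Volume = 189.1 × 15.2×10⁻⁴ cm = 0.2874 cm³
m(Cr) = 0.2874 × 7.19 = 2.066 g
n(Cr) = 2.066 / 52.00 = 0.03973 mol; n(e⁻) = 3 × 0.03973 = 0.1192 mol
Q = 0.1192 × 96500 = 11500 C
t = 11500 / 17.6 = 653.4 s = 10.9 min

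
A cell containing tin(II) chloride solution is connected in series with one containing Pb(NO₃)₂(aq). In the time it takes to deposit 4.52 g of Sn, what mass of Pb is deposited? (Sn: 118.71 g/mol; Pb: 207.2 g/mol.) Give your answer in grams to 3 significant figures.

n(Sn) = 4.52 / 118.71 = 0.03808 mol
Sn²⁺ + 2e⁻ → Sn, so n(e⁻) = 2 × 0.03808 = 0.07616 mol
In series, the same 0.07616 mol of electrons flows through the second cell.
Pb²⁺ + 2e⁻ → Pb, so n(Pb) = 0.07616 / 2 = 0.03808 mol
m(Pb) = 0.03808 × 207.2 = 7.89 g

7.89 g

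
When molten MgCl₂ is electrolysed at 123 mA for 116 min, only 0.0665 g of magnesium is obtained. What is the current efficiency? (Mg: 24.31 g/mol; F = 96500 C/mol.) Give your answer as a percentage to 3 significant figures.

Q = 0.123 × 6960 = 856.1 C
n(e⁻) = 856.1 / 96500 = 0.008872 mol
Mg²⁺ + 2e⁻ → Mg, so theoretical n(Mg) = 0.004436 mol → 0.1078 g
Efficiency = 0.0665 / 0.1078 = 0.6169 = 61.7%

61.7%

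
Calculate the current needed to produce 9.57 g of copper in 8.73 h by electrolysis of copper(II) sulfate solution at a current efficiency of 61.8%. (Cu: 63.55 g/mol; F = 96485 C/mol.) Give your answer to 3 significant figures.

n(Cu) = 9.57 / 63.55 = 0.1506 mol
Cu²⁺ + 2e⁻ → Cu, so n(e⁻) = 2 × 0.1506 = 0.3012 mol
Q = 0.3012 × 96485 / 0.618 = 47020 C
I = Q / t = 47020 / 31428 s = 1.50 A

1.50 A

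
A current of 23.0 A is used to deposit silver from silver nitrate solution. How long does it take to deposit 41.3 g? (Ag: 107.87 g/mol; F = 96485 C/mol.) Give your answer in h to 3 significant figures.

n(Ag) = 41.3 / 107.87 = 0.3829 mol
Ag⁺ + e⁻ → Ag, so n(e⁻) = 0.3829 mol
Q = 0.3829 × 96485 = 36940 C
t = Q / I = 36940 / 23.0 = 1606 s = 0.446 h

0.446 h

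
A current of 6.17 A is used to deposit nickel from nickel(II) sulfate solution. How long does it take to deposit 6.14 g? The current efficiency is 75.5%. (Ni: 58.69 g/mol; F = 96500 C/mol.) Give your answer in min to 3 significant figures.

n(Ni) = 6.14 / 58.69 = 0.1046 mol
Ni²⁺ + 2e⁻ → Ni, so n(e⁻) = 2 × 0.1046 = 0.2092 mol
Q = 0.2092 × 96500 / 0.755 = 26740 C
t = Q / I = 26740 / 6.17 = 4334 s = 72.2 min

72.2 min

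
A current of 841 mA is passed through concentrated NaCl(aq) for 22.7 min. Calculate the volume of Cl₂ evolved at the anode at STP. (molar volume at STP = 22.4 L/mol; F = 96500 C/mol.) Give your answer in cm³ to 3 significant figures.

133 cm³

Q = 0.841 A × 1362 s = 1145 C
n(e⁻) = Q/F = 1145/96500 = 0.01187 mol
2Cl⁻ → Cl₂ + 2e⁻, so n(Cl₂) = 0.01187 / 2 = 0.005935 mol
V = 0.005935 × 22.4 = 0.1329 L
= 133 cm³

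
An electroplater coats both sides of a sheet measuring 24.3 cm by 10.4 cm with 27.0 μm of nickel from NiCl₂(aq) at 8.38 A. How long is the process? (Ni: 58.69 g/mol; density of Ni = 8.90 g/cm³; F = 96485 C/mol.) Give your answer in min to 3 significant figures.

79.4 min

Plated area = 2 × 24.3 × 10.4 = 505.4 cm²
Volume = 505.4 × 27.0×10⁻⁴ cm = 1.365 cm³
m(Ni) = 1.365 × 8.90 = 12.15 g
n(Ni) = 12.15 / 58.69 = 0.2070 mol; n(e⁻) = 2 × 0.2070 = 0.4140 mol
Q = 0.4140 × 96485 = 39940 C
t = 39940 / 8.38 = 4766 s = 79.4 min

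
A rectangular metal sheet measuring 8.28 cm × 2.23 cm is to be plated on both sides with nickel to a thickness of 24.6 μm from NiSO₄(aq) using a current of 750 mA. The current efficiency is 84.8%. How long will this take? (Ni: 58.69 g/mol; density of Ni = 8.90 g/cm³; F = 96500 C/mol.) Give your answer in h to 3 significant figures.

1.16 h

Plated area = 2 × 8.28 × 2.23 = 36.93 cm²
Volume = 36.93 × 24.6×10⁻⁴ cm = 0.09085 cm³
m(Ni) = 0.09085 × 8.90 = 0.8086 g
n(Ni) = 0.8086 / 58.69 = 0.01378 mol; n(e⁻) = 2 × 0.01378 = 0.02756 mol
Q = 0.02756 × 96500 / 0.848 = 3136 C
t = 3136 / 0.750 = 4181 s = 1.16 h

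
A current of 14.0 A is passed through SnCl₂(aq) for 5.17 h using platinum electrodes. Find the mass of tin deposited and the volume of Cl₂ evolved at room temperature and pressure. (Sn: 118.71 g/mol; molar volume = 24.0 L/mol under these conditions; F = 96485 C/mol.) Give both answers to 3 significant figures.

Q = 14.0 × 18612 = 2.606×10^5 C; n(e⁻) = 2.606×10^5 / 96485 = 2.701 mol
Cathode: Sn²⁺ + 2e⁻ → Sn → n(Sn) = 2.701/2 = 1.351 mol → 160 g
Anode: 2Cl⁻ → Cl₂ + 2e⁻ → n(Cl₂) = 2.701/2 = 1.351 mol → 32.4 L

160 g Sn; 32.4 L Cl₂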